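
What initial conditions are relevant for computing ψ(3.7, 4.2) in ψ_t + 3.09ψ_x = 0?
A single point: x = -9.278. The characteristic through (3.7, 4.2) is x - 3.09t = const, so x = 3.7 - 3.09·4.2 = -9.278.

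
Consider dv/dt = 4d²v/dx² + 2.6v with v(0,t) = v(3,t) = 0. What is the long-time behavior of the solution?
As t → ∞, v → 0. Diffusion dominates reaction (r=2.6 < κπ²/L²≈4.39); solution decays.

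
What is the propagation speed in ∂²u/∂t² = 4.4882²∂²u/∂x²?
Speed = 4.4882. Information travels along characteristics x = x₀ ± 4.4882t.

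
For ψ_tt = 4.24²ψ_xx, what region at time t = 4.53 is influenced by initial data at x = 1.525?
Domain of influence: [-17.6822, 20.7322]. Data at x = 1.525 spreads outward at speed 4.24.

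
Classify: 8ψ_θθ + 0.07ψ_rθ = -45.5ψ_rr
Rewriting in standard form: 45.5ψ_rr + 0.07ψ_rθ + 8ψ_θθ = 0. Elliptic (discriminant = -1455.9951).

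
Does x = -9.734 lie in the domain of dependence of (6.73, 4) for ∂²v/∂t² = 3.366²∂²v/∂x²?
No. The domain of dependence is [-6.734, 20.194], and -9.734 is outside this interval.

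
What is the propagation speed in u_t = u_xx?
Infinite. The heat equation is parabolic, not hyperbolic, so disturbances propagate instantly.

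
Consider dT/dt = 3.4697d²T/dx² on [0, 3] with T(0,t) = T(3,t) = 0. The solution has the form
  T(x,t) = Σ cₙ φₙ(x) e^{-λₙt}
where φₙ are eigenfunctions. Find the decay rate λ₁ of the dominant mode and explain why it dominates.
Eigenvalues: λₙ = 3.4697n²π²/3².
First three modes:
  n=1: λ₁ = 3.4697π²/3² ≈ 3.805
  n=2: λ₂ = 13.8788π²/3² ≈ 15.22 (4× faster decay)
  n=3: λ₃ = 31.2273π²/3² ≈ 34.245 (9× faster decay)
As t → ∞, higher modes decay exponentially faster. The n=1 mode dominates: T ~ c₁ sin(πx/3) e^{-λ₁t}.
Decay rate: λ₁ = 3.4697π²/3² ≈ 3.805.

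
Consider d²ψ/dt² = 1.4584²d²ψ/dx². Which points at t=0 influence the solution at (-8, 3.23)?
Domain of dependence: [-12.710632, -3.289368]. Signals travel at speed 1.4584, so data within |x - -8| ≤ 1.4584·3.23 = 4.710632 can reach the point.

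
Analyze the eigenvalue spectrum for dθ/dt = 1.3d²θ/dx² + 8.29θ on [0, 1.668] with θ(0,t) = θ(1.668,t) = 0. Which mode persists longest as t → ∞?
Eigenvalues: λₙ = 1.3n²π²/1.668² - 8.29.
First three modes:
  n=1: λ₁ = 1.3π²/1.668² - 8.29 ≈ -3.678
  n=2: λ₂ = 5.2π²/1.668² - 8.29 ≈ 10.156
  n=3: λ₃ = 11.7π²/1.668² - 8.29 ≈ 33.214
Since 1.3π²/1.668² ≈ 4.612 < 8.29, λ₁ < 0.
The n=1 mode grows fastest (−λₙ is largest for n=1) → dominates.
Asymptotic: θ ~ c₁ sin(πx/1.668) e^{3.678t} (exponential growth at rate −λ₁ ≈ 3.678).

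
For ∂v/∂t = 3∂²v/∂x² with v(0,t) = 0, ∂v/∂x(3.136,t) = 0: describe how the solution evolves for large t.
v → 0. Heat escapes through the Dirichlet boundary.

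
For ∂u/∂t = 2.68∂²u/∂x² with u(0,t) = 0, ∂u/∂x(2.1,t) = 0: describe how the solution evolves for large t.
u → 0. Heat escapes through the Dirichlet boundary.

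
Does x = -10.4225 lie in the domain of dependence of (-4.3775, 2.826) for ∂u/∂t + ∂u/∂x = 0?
No. Only data at x = -7.2035 affects (-4.3775, 2.826). Advection has one-way propagation along characteristics.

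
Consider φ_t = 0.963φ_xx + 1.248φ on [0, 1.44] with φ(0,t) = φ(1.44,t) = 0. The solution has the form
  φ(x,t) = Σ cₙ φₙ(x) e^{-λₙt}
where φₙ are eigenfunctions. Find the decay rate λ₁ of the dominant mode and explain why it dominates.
Eigenvalues: λₙ = 0.963n²π²/1.44² - 1.248.
First three modes:
  n=1: λ₁ = 0.963π²/1.44² - 1.248 ≈ 3.336
  n=2: λ₂ = 3.852π²/1.44² - 1.248 ≈ 17.086
  n=3: λ₃ = 8.667π²/1.44² - 1.248 ≈ 40.004
Since 0.963π²/1.44² ≈ 4.584 > 1.248, all λₙ > 0.
The n=1 mode decays slowest → dominates as t → ∞.
Asymptotic: φ ~ c₁ sin(πx/1.44) e^{-λ₁t} with decay rate λ₁ ≈ 3.336.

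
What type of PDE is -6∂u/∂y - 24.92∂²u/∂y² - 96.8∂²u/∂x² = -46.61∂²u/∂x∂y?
Rewriting in standard form: -96.8∂²u/∂x² + 46.61∂²u/∂x∂y - 24.92∂²u/∂y² - 6∂u/∂y = 0. With A = -96.8, B = 46.61, C = -24.92, the discriminant is -7476.5319. This is an elliptic PDE.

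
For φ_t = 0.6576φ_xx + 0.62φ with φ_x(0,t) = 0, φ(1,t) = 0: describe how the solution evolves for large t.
φ → 0. Diffusion dominates reaction (r=0.62 < κπ²/(4L²)≈1.62); solution decays.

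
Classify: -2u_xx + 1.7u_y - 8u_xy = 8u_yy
Rewriting in standard form: -2u_xx - 8u_xy - 8u_yy + 1.7u_y = 0. Parabolic (discriminant = 0).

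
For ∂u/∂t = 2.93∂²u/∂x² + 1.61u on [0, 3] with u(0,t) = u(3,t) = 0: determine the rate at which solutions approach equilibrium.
Eigenvalues: λₙ = 2.93n²π²/3² - 1.61.
First three modes:
  n=1: λ₁ = 2.93π²/3² - 1.61 ≈ 1.603
  n=2: λ₂ = 11.72π²/3² - 1.61 ≈ 11.242
  n=3: λ₃ = 26.37π²/3² - 1.61 ≈ 27.308
Since 2.93π²/3² ≈ 3.213 > 1.61, all λₙ > 0.
The n=1 mode decays slowest → dominates as t → ∞.
Asymptotic: u ~ c₁ sin(πx/3) e^{-λ₁t} with decay rate λ₁ ≈ 1.603.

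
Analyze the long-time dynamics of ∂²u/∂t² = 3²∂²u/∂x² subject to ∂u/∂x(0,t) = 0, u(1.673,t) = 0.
Long-time behavior: u oscillates (no decay). Energy is conserved; the solution oscillates indefinitely as standing waves.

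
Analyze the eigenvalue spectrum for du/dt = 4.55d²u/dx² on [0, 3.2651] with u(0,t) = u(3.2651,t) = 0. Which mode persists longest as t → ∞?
Eigenvalues: λₙ = 4.55n²π²/3.2651².
First three modes:
  n=1: λ₁ = 4.55π²/3.2651² ≈ 4.212
  n=2: λ₂ = 18.2π²/3.2651² ≈ 16.849 (4× faster decay)
  n=3: λ₃ = 40.95π²/3.2651² ≈ 37.911 (9× faster decay)
As t → ∞, higher modes decay exponentially faster. The n=1 mode dominates: u ~ c₁ sin(πx/3.2651) e^{-λ₁t}.
Decay rate: λ₁ = 4.55π²/3.2651² ≈ 4.212.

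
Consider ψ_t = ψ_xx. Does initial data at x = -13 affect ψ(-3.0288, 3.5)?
Yes, for any finite x. The heat equation has infinite propagation speed, so all initial data affects all points at any t > 0.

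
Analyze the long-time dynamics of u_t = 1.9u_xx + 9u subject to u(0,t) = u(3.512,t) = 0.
Long-time behavior: u grows unboundedly. Reaction dominates diffusion (r=9 > κπ²/L²≈1.52); solution grows exponentially.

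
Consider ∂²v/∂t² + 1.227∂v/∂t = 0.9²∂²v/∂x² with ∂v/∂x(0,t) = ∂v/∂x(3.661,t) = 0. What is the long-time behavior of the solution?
As t → ∞, v → constant (steady state). Damping (γ=1.227) dissipates the nonconstant modes; with Neumann BCs the spatial average obeys M''+γM'=0 and tends to a finite limit.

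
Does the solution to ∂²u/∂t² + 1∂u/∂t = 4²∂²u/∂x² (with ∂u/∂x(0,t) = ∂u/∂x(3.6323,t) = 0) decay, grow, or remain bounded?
u → constant (steady state). Damping (γ=1) dissipates the nonconstant modes; with Neumann BCs the spatial average obeys M''+γM'=0 and tends to a finite limit.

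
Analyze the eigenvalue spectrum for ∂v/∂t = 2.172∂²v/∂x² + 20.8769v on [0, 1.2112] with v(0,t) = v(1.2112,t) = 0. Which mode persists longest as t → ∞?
Eigenvalues: λₙ = 2.172n²π²/1.2112² - 20.8769.
First three modes:
  n=1: λ₁ = 2.172π²/1.2112² - 20.8769 ≈ -6.264
  n=2: λ₂ = 8.688π²/1.2112² - 20.8769 ≈ 37.574
  n=3: λ₃ = 19.548π²/1.2112² - 20.8769 ≈ 110.637
Since 2.172π²/1.2112² ≈ 14.613 < 20.8769, λ₁ < 0.
The n=1 mode grows fastest (−λₙ is largest for n=1) → dominates.
Asymptotic: v ~ c₁ sin(πx/1.2112) e^{6.264t} (exponential growth at rate −λ₁ ≈ 6.264).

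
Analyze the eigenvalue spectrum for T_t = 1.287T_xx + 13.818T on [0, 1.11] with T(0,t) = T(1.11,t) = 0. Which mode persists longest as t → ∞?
Eigenvalues: λₙ = 1.287n²π²/1.11² - 13.818.
First three modes:
  n=1: λ₁ = 1.287π²/1.11² - 13.818 ≈ -3.509
  n=2: λ₂ = 5.148π²/1.11² - 13.818 ≈ 27.419
  n=3: λ₃ = 11.583π²/1.11² - 13.818 ≈ 78.966
Since 1.287π²/1.11² ≈ 10.309 < 13.818, λ₁ < 0.
The n=1 mode grows fastest (−λₙ is largest for n=1) → dominates.
Asymptotic: T ~ c₁ sin(πx/1.11) e^{3.509t} (exponential growth at rate −λ₁ ≈ 3.509).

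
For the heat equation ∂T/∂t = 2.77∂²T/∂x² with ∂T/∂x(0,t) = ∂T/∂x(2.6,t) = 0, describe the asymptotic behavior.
T → constant (steady state). Heat is conserved (no flux at boundaries); solution approaches the spatial average.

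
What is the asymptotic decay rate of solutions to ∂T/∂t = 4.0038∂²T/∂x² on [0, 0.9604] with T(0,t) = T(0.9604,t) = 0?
Eigenvalues: λₙ = 4.0038n²π²/0.9604².
First three modes:
  n=1: λ₁ = 4.0038π²/0.9604² ≈ 42.842
  n=2: λ₂ = 16.0152π²/0.9604² ≈ 171.367 (4× faster decay)
  n=3: λ₃ = 36.0342π²/0.9604² ≈ 385.576 (9× faster decay)
As t → ∞, higher modes decay exponentially faster. The n=1 mode dominates: T ~ c₁ sin(πx/0.9604) e^{-λ₁t}.
Decay rate: λ₁ = 4.0038π²/0.9604² ≈ 42.842.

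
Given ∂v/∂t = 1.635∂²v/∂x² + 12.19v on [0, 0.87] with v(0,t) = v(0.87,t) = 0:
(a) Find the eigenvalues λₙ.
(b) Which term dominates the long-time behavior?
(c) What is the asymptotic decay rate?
Eigenvalues: λₙ = 1.635n²π²/0.87² - 12.19.
First three modes:
  n=1: λ₁ = 1.635π²/0.87² - 12.19 ≈ 9.13
  n=2: λ₂ = 6.54π²/0.87² - 12.19 ≈ 73.088
  n=3: λ₃ = 14.715π²/0.87² - 12.19 ≈ 179.686
Since 1.635π²/0.87² ≈ 21.32 > 12.19, all λₙ > 0.
The n=1 mode decays slowest → dominates as t → ∞.
Asymptotic: v ~ c₁ sin(πx/0.87) e^{-λ₁t} with decay rate λ₁ ≈ 9.13.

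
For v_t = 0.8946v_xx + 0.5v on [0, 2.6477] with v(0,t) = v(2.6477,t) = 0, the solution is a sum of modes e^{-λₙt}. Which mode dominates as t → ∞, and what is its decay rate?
Eigenvalues: λₙ = 0.8946n²π²/2.6477² - 0.5.
First three modes:
  n=1: λ₁ = 0.8946π²/2.6477² - 0.5 ≈ 0.759
  n=2: λ₂ = 3.5784π²/2.6477² - 0.5 ≈ 4.538
  n=3: λ₃ = 8.0514π²/2.6477² - 0.5 ≈ 10.835
Since 0.8946π²/2.6477² ≈ 1.259 > 0.5, all λₙ > 0.
The n=1 mode decays slowest → dominates as t → ∞.
Asymptotic: v ~ c₁ sin(πx/2.6477) e^{-λ₁t} with decay rate λ₁ ≈ 0.759.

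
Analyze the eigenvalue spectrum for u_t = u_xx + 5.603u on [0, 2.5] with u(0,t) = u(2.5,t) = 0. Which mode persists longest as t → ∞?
Eigenvalues: λₙ = n²π²/2.5² - 5.603.
First three modes:
  n=1: λ₁ = π²/2.5² - 5.603 ≈ -4.024
  n=2: λ₂ = 4π²/2.5² - 5.603 ≈ 0.714
  n=3: λ₃ = 9π²/2.5² - 5.603 ≈ 8.609
Since π²/2.5² ≈ 1.579 < 5.603, λ₁ < 0.
The n=1 mode grows fastest (−λₙ is largest for n=1) → dominates.
Asymptotic: u ~ c₁ sin(πx/2.5) e^{4.024t} (exponential growth at rate −λ₁ ≈ 4.024).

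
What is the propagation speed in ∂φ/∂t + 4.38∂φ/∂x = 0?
Speed = 4.38. Information travels along x - 4.38t = const (rightward).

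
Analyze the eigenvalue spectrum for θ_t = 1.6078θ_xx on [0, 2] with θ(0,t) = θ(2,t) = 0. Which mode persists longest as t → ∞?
Eigenvalues: λₙ = 1.6078n²π²/2².
First three modes:
  n=1: λ₁ = 1.6078π²/2² ≈ 3.967
  n=2: λ₂ = 6.4312π²/2² ≈ 15.868 (4× faster decay)
  n=3: λ₃ = 14.4702π²/2² ≈ 35.704 (9× faster decay)
As t → ∞, higher modes decay exponentially faster. The n=1 mode dominates: θ ~ c₁ sin(πx/2) e^{-λ₁t}.
Decay rate: λ₁ = 1.6078π²/2² ≈ 3.967.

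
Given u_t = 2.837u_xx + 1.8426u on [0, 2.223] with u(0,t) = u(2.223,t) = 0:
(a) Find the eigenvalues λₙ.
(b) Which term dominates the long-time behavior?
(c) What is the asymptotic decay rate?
Eigenvalues: λₙ = 2.837n²π²/2.223² - 1.8426.
First three modes:
  n=1: λ₁ = 2.837π²/2.223² - 1.8426 ≈ 3.823
  n=2: λ₂ = 11.348π²/2.223² - 1.8426 ≈ 20.822
  n=3: λ₃ = 25.533π²/2.223² - 1.8426 ≈ 49.152
Since 2.837π²/2.223² ≈ 5.666 > 1.8426, all λₙ > 0.
The n=1 mode decays slowest → dominates as t → ∞.
Asymptotic: u ~ c₁ sin(πx/2.223) e^{-λ₁t} with decay rate λ₁ ≈ 3.823.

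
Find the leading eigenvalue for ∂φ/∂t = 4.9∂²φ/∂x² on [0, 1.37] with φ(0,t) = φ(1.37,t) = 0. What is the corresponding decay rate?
Eigenvalues: λₙ = 4.9n²π²/1.37².
First three modes:
  n=1: λ₁ = 4.9π²/1.37² ≈ 25.766
  n=2: λ₂ = 19.6π²/1.37² ≈ 103.066 (4× faster decay)
  n=3: λ₃ = 44.1π²/1.37² ≈ 231.898 (9× faster decay)
As t → ∞, higher modes decay exponentially faster. The n=1 mode dominates: φ ~ c₁ sin(πx/1.37) e^{-λ₁t}.
Decay rate: λ₁ = 4.9π²/1.37² ≈ 25.766.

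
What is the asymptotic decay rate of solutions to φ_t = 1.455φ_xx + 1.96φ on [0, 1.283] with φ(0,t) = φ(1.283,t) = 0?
Eigenvalues: λₙ = 1.455n²π²/1.283² - 1.96.
First three modes:
  n=1: λ₁ = 1.455π²/1.283² - 1.96 ≈ 6.764
  n=2: λ₂ = 5.82π²/1.283² - 1.96 ≈ 32.935
  n=3: λ₃ = 13.095π²/1.283² - 1.96 ≈ 76.555
Since 1.455π²/1.283² ≈ 8.724 > 1.96, all λₙ > 0.
The n=1 mode decays slowest → dominates as t → ∞.
Asymptotic: φ ~ c₁ sin(πx/1.283) e^{-λ₁t} with decay rate λ₁ ≈ 6.764.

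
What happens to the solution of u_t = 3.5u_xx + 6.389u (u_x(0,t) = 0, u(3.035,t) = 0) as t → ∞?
u grows unboundedly. Reaction dominates diffusion (r=6.389 > κπ²/(4L²)≈0.94); solution grows exponentially.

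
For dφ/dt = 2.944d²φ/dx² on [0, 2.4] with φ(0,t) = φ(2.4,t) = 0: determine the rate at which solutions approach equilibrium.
Eigenvalues: λₙ = 2.944n²π²/2.4².
First three modes:
  n=1: λ₁ = 2.944π²/2.4² ≈ 5.044
  n=2: λ₂ = 11.776π²/2.4² ≈ 20.178 (4× faster decay)
  n=3: λ₃ = 26.496π²/2.4² ≈ 45.4 (9× faster decay)
As t → ∞, higher modes decay exponentially faster. The n=1 mode dominates: φ ~ c₁ sin(πx/2.4) e^{-λ₁t}.
Decay rate: λ₁ = 2.944π²/2.4² ≈ 5.044.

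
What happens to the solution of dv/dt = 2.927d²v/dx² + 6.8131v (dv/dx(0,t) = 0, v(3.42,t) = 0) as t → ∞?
v grows unboundedly. Reaction dominates diffusion (r=6.8131 > κπ²/(4L²)≈0.62); solution grows exponentially.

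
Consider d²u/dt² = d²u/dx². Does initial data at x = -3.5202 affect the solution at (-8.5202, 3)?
No. The domain of dependence is [-11.5202, -5.5202], and -3.5202 is outside this interval.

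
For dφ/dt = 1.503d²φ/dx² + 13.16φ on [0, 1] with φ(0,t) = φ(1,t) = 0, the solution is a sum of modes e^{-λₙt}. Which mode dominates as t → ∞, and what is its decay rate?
Eigenvalues: λₙ = 1.503n²π²/1² - 13.16.
First three modes:
  n=1: λ₁ = 1.503π² - 13.16 ≈ 1.674
  n=2: λ₂ = 6.012π² - 13.16 ≈ 46.176
  n=3: λ₃ = 13.527π² - 13.16 ≈ 120.346
Since 1.503π² ≈ 14.834 > 13.16, all λₙ > 0.
The n=1 mode decays slowest → dominates as t → ∞.
Asymptotic: φ ~ c₁ sin(πx/1) e^{-λ₁t} with decay rate λ₁ ≈ 1.674.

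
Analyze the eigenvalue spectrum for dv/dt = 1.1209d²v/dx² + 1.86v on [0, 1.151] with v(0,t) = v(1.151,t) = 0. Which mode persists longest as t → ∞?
Eigenvalues: λₙ = 1.1209n²π²/1.151² - 1.86.
First three modes:
  n=1: λ₁ = 1.1209π²/1.151² - 1.86 ≈ 6.491
  n=2: λ₂ = 4.4836π²/1.151² - 1.86 ≈ 31.542
  n=3: λ₃ = 10.0881π²/1.151² - 1.86 ≈ 73.295
Since 1.1209π²/1.151² ≈ 8.351 > 1.86, all λₙ > 0.
The n=1 mode decays slowest → dominates as t → ∞.
Asymptotic: v ~ c₁ sin(πx/1.151) e^{-λ₁t} with decay rate λ₁ ≈ 6.491.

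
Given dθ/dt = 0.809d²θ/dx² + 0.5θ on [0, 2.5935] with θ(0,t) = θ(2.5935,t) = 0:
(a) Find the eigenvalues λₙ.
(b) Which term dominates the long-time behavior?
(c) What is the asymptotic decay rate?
Eigenvalues: λₙ = 0.809n²π²/2.5935² - 0.5.
First three modes:
  n=1: λ₁ = 0.809π²/2.5935² - 0.5 ≈ 0.687
  n=2: λ₂ = 3.236π²/2.5935² - 0.5 ≈ 4.248
  n=3: λ₃ = 7.281π²/2.5935² - 0.5 ≈ 10.184
Since 0.809π²/2.5935² ≈ 1.187 > 0.5, all λₙ > 0.
The n=1 mode decays slowest → dominates as t → ∞.
Asymptotic: θ ~ c₁ sin(πx/2.5935) e^{-λ₁t} with decay rate λ₁ ≈ 0.687.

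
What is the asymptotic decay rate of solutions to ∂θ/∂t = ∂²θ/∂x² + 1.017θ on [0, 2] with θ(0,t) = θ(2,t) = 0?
Eigenvalues: λₙ = n²π²/2² - 1.017.
First three modes:
  n=1: λ₁ = π²/2² - 1.017 ≈ 1.45
  n=2: λ₂ = 4π²/2² - 1.017 ≈ 8.853
  n=3: λ₃ = 9π²/2² - 1.017 ≈ 21.19
Since π²/2² ≈ 2.467 > 1.017, all λₙ > 0.
The n=1 mode decays slowest → dominates as t → ∞.
Asymptotic: θ ~ c₁ sin(πx/2) e^{-λ₁t} with decay rate λ₁ ≈ 1.45.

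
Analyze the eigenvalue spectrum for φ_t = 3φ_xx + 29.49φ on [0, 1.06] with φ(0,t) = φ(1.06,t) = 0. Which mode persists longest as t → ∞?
Eigenvalues: λₙ = 3n²π²/1.06² - 29.49.
First three modes:
  n=1: λ₁ = 3π²/1.06² - 29.49 ≈ -3.138
  n=2: λ₂ = 12π²/1.06² - 29.49 ≈ 75.917
  n=3: λ₃ = 27π²/1.06² - 29.49 ≈ 207.676
Since 3π²/1.06² ≈ 26.352 < 29.49, λ₁ < 0.
The n=1 mode grows fastest (−λₙ is largest for n=1) → dominates.
Asymptotic: φ ~ c₁ sin(πx/1.06) e^{3.138t} (exponential growth at rate −λ₁ ≈ 3.138).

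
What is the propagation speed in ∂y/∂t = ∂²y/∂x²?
Infinite. The heat equation is parabolic, not hyperbolic, so disturbances propagate instantly.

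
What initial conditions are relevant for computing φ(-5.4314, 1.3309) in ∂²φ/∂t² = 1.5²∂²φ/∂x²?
Domain of dependence: [-7.42775, -3.43505]. Signals travel at speed 1.5, so data within |x - -5.4314| ≤ 1.5·1.3309 = 1.99635 can reach the point.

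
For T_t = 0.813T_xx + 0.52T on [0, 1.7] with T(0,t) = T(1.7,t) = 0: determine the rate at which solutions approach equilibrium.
Eigenvalues: λₙ = 0.813n²π²/1.7² - 0.52.
First three modes:
  n=1: λ₁ = 0.813π²/1.7² - 0.52 ≈ 2.256
  n=2: λ₂ = 3.252π²/1.7² - 0.52 ≈ 10.586
  n=3: λ₃ = 7.317π²/1.7² - 0.52 ≈ 24.468
Since 0.813π²/1.7² ≈ 2.776 > 0.52, all λₙ > 0.
The n=1 mode decays slowest → dominates as t → ∞.
Asymptotic: T ~ c₁ sin(πx/1.7) e^{-λ₁t} with decay rate λ₁ ≈ 2.256.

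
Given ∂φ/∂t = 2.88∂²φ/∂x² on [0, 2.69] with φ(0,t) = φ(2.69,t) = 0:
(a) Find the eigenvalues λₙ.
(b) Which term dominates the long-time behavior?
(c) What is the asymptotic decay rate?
Eigenvalues: λₙ = 2.88n²π²/2.69².
First three modes:
  n=1: λ₁ = 2.88π²/2.69² ≈ 3.928
  n=2: λ₂ = 11.52π²/2.69² ≈ 15.713 (4× faster decay)
  n=3: λ₃ = 25.92π²/2.69² ≈ 35.353 (9× faster decay)
As t → ∞, higher modes decay exponentially faster. The n=1 mode dominates: φ ~ c₁ sin(πx/2.69) e^{-λ₁t}.
Decay rate: λ₁ = 2.88π²/2.69² ≈ 3.928.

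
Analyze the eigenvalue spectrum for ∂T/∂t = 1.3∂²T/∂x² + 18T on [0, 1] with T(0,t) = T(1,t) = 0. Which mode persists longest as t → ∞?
Eigenvalues: λₙ = 1.3n²π²/1² - 18.
First three modes:
  n=1: λ₁ = 1.3π² - 18 ≈ -5.17
  n=2: λ₂ = 5.2π² - 18 ≈ 33.322
  n=3: λ₃ = 11.7π² - 18 ≈ 97.474
Since 1.3π² ≈ 12.83 < 18, λ₁ < 0.
The n=1 mode grows fastest (−λₙ is largest for n=1) → dominates.
Asymptotic: T ~ c₁ sin(πx/1) e^{5.17t} (exponential growth at rate −λ₁ ≈ 5.17).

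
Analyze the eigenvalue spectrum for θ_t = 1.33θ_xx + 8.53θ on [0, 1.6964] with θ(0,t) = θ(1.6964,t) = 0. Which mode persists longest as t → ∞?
Eigenvalues: λₙ = 1.33n²π²/1.6964² - 8.53.
First three modes:
  n=1: λ₁ = 1.33π²/1.6964² - 8.53 ≈ -3.969
  n=2: λ₂ = 5.32π²/1.6964² - 8.53 ≈ 9.715
  n=3: λ₃ = 11.97π²/1.6964² - 8.53 ≈ 32.522
Since 1.33π²/1.6964² ≈ 4.561 < 8.53, λ₁ < 0.
The n=1 mode grows fastest (−λₙ is largest for n=1) → dominates.
Asymptotic: θ ~ c₁ sin(πx/1.6964) e^{3.969t} (exponential growth at rate −λ₁ ≈ 3.969).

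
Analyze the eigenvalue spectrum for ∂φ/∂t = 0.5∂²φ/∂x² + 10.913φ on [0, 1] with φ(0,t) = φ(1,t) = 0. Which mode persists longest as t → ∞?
Eigenvalues: λₙ = 0.5n²π²/1² - 10.913.
First three modes:
  n=1: λ₁ = 0.5π² - 10.913 ≈ -5.978
  n=2: λ₂ = 2π² - 10.913 ≈ 8.826
  n=3: λ₃ = 4.5π² - 10.913 ≈ 33.5
Since 0.5π² ≈ 4.935 < 10.913, λ₁ < 0.
The n=1 mode grows fastest (−λₙ is largest for n=1) → dominates.
Asymptotic: φ ~ c₁ sin(πx/1) e^{5.978t} (exponential growth at rate −λ₁ ≈ 5.978).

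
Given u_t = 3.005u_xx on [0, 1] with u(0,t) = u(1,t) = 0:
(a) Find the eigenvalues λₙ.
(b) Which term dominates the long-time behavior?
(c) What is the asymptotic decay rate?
Eigenvalues: λₙ = 3.005n²π².
First three modes:
  n=1: λ₁ = 3.005π² ≈ 29.658
  n=2: λ₂ = 12.02π² ≈ 118.633 (4× faster decay)
  n=3: λ₃ = 27.045π² ≈ 266.923 (9× faster decay)
As t → ∞, higher modes decay exponentially faster. The n=1 mode dominates: u ~ c₁ sin(πx) e^{-λ₁t}.
Decay rate: λ₁ = 3.005π² ≈ 29.658.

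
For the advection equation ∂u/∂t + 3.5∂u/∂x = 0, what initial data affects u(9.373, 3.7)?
A single point: x = -3.577. The characteristic through (9.373, 3.7) is x - 3.5t = const, so x = 9.373 - 3.5·3.7 = -3.577.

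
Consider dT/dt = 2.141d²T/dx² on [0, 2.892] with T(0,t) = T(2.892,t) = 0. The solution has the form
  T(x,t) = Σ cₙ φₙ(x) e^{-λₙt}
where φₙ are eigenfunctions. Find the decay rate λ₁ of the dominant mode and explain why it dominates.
Eigenvalues: λₙ = 2.141n²π²/2.892².
First three modes:
  n=1: λ₁ = 2.141π²/2.892² ≈ 2.527
  n=2: λ₂ = 8.564π²/2.892² ≈ 10.106 (4× faster decay)
  n=3: λ₃ = 19.269π²/2.892² ≈ 22.739 (9× faster decay)
As t → ∞, higher modes decay exponentially faster. The n=1 mode dominates: T ~ c₁ sin(πx/2.892) e^{-λ₁t}.
Decay rate: λ₁ = 2.141π²/2.892² ≈ 2.527.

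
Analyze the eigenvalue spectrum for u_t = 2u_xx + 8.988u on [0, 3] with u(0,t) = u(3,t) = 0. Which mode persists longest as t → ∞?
Eigenvalues: λₙ = 2n²π²/3² - 8.988.
First three modes:
  n=1: λ₁ = 2π²/3² - 8.988 ≈ -6.795
  n=2: λ₂ = 8π²/3² - 8.988 ≈ -0.215
  n=3: λ₃ = 18π²/3² - 8.988 ≈ 10.751
Since 2π²/3² ≈ 2.193 < 8.988, λ₁ < 0.
The n=1 mode grows fastest (−λₙ is largest for n=1) → dominates.
Asymptotic: u ~ c₁ sin(πx/3) e^{6.795t} (exponential growth at rate −λ₁ ≈ 6.795).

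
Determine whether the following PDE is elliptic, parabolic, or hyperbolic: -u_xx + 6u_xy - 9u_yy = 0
Coefficients: A = -1, B = 6, C = -9. B² - 4AC = 0, which is zero, so the equation is parabolic.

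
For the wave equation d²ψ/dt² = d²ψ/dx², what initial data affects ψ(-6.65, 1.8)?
Domain of dependence: [-8.45, -4.85]. Signals travel at speed 1, so data within |x - -6.65| ≤ 1·1.8 = 1.8 can reach the point.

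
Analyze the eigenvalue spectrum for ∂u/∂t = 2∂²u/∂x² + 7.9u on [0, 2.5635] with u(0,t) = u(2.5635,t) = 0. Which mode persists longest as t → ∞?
Eigenvalues: λₙ = 2n²π²/2.5635² - 7.9.
First three modes:
  n=1: λ₁ = 2π²/2.5635² - 7.9 ≈ -4.896
  n=2: λ₂ = 8π²/2.5635² - 7.9 ≈ 4.115
  n=3: λ₃ = 18π²/2.5635² - 7.9 ≈ 19.134
Since 2π²/2.5635² ≈ 3.004 < 7.9, λ₁ < 0.
The n=1 mode grows fastest (−λₙ is largest for n=1) → dominates.
Asymptotic: u ~ c₁ sin(πx/2.5635) e^{4.896t} (exponential growth at rate −λ₁ ≈ 4.896).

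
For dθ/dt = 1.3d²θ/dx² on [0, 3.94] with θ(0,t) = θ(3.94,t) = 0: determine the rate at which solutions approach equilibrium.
Eigenvalues: λₙ = 1.3n²π²/3.94².
First three modes:
  n=1: λ₁ = 1.3π²/3.94² ≈ 0.827
  n=2: λ₂ = 5.2π²/3.94² ≈ 3.306 (4× faster decay)
  n=3: λ₃ = 11.7π²/3.94² ≈ 7.439 (9× faster decay)
As t → ∞, higher modes decay exponentially faster. The n=1 mode dominates: θ ~ c₁ sin(πx/3.94) e^{-λ₁t}.
Decay rate: λ₁ = 1.3π²/3.94² ≈ 0.827.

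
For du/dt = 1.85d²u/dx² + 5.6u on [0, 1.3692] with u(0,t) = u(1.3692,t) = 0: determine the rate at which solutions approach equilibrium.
Eigenvalues: λₙ = 1.85n²π²/1.3692² - 5.6.
First three modes:
  n=1: λ₁ = 1.85π²/1.3692² - 5.6 ≈ 4.14
  n=2: λ₂ = 7.4π²/1.3692² - 5.6 ≈ 33.358
  n=3: λ₃ = 16.65π²/1.3692² - 5.6 ≈ 82.056
Since 1.85π²/1.3692² ≈ 9.74 > 5.6, all λₙ > 0.
The n=1 mode decays slowest → dominates as t → ∞.
Asymptotic: u ~ c₁ sin(πx/1.3692) e^{-λ₁t} with decay rate λ₁ ≈ 4.14.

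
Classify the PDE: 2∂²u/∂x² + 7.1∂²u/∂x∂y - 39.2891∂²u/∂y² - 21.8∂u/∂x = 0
A = 2, B = 7.1, C = -39.2891. Discriminant B² - 4AC = 364.7228. Since 364.7228 > 0, hyperbolic.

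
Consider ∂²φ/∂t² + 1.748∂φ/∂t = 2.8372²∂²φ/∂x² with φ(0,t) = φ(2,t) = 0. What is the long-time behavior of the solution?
As t → ∞, φ → 0. Damping (γ=1.748) dissipates energy; oscillations decay exponentially.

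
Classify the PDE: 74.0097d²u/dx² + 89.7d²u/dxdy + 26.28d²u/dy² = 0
A = 74.0097, B = 89.7, C = 26.28. Discriminant B² - 4AC = 266.190336. Since 266.190336 > 0, hyperbolic.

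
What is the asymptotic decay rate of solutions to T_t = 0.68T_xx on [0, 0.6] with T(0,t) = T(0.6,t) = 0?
Eigenvalues: λₙ = 0.68n²π²/0.6².
First three modes:
  n=1: λ₁ = 0.68π²/0.6² ≈ 18.643
  n=2: λ₂ = 2.72π²/0.6² ≈ 74.57 (4× faster decay)
  n=3: λ₃ = 6.12π²/0.6² ≈ 167.783 (9× faster decay)
As t → ∞, higher modes decay exponentially faster. The n=1 mode dominates: T ~ c₁ sin(πx/0.6) e^{-λ₁t}.
Decay rate: λ₁ = 0.68π²/0.6² ≈ 18.643.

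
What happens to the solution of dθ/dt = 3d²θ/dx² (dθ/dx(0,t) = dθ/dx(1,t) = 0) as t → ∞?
θ → constant (steady state). Heat is conserved (no flux at boundaries); solution approaches the spatial average.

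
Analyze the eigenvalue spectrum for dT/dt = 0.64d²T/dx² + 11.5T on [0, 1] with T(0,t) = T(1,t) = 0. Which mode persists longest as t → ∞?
Eigenvalues: λₙ = 0.64n²π²/1² - 11.5.
First three modes:
  n=1: λ₁ = 0.64π² - 11.5 ≈ -5.183
  n=2: λ₂ = 2.56π² - 11.5 ≈ 13.766
  n=3: λ₃ = 5.76π² - 11.5 ≈ 45.349
Since 0.64π² ≈ 6.317 < 11.5, λ₁ < 0.
The n=1 mode grows fastest (−λₙ is largest for n=1) → dominates.
Asymptotic: T ~ c₁ sin(πx/1) e^{5.183t} (exponential growth at rate −λ₁ ≈ 5.183).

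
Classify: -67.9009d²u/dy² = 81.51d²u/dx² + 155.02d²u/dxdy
Rewriting in standard form: -81.51d²u/dx² - 155.02d²u/dxdy - 67.9009d²u/dy² = 0. Hyperbolic (discriminant = 1892.790964).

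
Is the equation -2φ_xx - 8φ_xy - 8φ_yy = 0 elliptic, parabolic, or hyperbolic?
Computing B² - 4AC with A = -2, B = -8, C = -8: discriminant = 0 (zero). Answer: parabolic.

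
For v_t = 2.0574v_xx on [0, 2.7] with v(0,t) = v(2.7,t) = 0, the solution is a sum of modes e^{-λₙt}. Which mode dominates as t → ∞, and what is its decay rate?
Eigenvalues: λₙ = 2.0574n²π²/2.7².
First three modes:
  n=1: λ₁ = 2.0574π²/2.7² ≈ 2.785
  n=2: λ₂ = 8.2296π²/2.7² ≈ 11.142 (4× faster decay)
  n=3: λ₃ = 18.5166π²/2.7² ≈ 25.069 (9× faster decay)
As t → ∞, higher modes decay exponentially faster. The n=1 mode dominates: v ~ c₁ sin(πx/2.7) e^{-λ₁t}.
Decay rate: λ₁ = 2.0574π²/2.7² ≈ 2.785.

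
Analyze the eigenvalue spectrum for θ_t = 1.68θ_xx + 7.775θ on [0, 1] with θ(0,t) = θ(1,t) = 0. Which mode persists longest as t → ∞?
Eigenvalues: λₙ = 1.68n²π²/1² - 7.775.
First three modes:
  n=1: λ₁ = 1.68π² - 7.775 ≈ 8.806
  n=2: λ₂ = 6.72π² - 7.775 ≈ 58.549
  n=3: λ₃ = 15.12π² - 7.775 ≈ 141.453
Since 1.68π² ≈ 16.581 > 7.775, all λₙ > 0.
The n=1 mode decays slowest → dominates as t → ∞.
Asymptotic: θ ~ c₁ sin(πx/1) e^{-λ₁t} with decay rate λ₁ ≈ 8.806.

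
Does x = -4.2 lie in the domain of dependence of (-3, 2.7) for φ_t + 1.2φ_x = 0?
No. Only data at x = -6.24 affects (-3, 2.7). Advection has one-way propagation along characteristics.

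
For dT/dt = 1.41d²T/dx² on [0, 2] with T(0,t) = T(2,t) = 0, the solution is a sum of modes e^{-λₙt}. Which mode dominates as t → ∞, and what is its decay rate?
Eigenvalues: λₙ = 1.41n²π²/2².
First three modes:
  n=1: λ₁ = 1.41π²/2² ≈ 3.479
  n=2: λ₂ = 5.64π²/2² ≈ 13.916 (4× faster decay)
  n=3: λ₃ = 12.69π²/2² ≈ 31.311 (9× faster decay)
As t → ∞, higher modes decay exponentially faster. The n=1 mode dominates: T ~ c₁ sin(πx/2) e^{-λ₁t}.
Decay rate: λ₁ = 1.41π²/2² ≈ 3.479.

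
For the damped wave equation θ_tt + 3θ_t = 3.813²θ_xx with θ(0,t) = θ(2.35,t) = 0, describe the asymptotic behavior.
θ → 0. Damping (γ=3) dissipates energy; oscillations decay exponentially.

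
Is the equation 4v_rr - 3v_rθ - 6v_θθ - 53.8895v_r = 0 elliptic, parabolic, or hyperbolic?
Computing B² - 4AC with A = 4, B = -3, C = -6: discriminant = 105 (positive). Answer: hyperbolic.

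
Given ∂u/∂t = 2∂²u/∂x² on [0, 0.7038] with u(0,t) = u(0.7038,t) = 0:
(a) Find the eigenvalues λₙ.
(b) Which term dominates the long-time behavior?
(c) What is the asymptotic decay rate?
Eigenvalues: λₙ = 2n²π²/0.7038².
First three modes:
  n=1: λ₁ = 2π²/0.7038² ≈ 39.85
  n=2: λ₂ = 8π²/0.7038² ≈ 159.401 (4× faster decay)
  n=3: λ₃ = 18π²/0.7038² ≈ 358.652 (9× faster decay)
As t → ∞, higher modes decay exponentially faster. The n=1 mode dominates: u ~ c₁ sin(πx/0.7038) e^{-λ₁t}.
Decay rate: λ₁ = 2π²/0.7038² ≈ 39.85.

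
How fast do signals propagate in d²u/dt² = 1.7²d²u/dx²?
Speed = 1.7. Information travels along characteristics x = x₀ ± 1.7t.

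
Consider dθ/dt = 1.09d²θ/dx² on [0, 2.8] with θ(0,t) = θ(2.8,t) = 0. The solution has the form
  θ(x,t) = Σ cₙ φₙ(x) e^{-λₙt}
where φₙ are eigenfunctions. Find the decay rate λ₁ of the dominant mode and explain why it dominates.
Eigenvalues: λₙ = 1.09n²π²/2.8².
First three modes:
  n=1: λ₁ = 1.09π²/2.8² ≈ 1.372
  n=2: λ₂ = 4.36π²/2.8² ≈ 5.489 (4× faster decay)
  n=3: λ₃ = 9.81π²/2.8² ≈ 12.35 (9× faster decay)
As t → ∞, higher modes decay exponentially faster. The n=1 mode dominates: θ ~ c₁ sin(πx/2.8) e^{-λ₁t}.
Decay rate: λ₁ = 1.09π²/2.8² ≈ 1.372.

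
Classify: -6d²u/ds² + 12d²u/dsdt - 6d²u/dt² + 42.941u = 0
Parabolic (discriminant = 0).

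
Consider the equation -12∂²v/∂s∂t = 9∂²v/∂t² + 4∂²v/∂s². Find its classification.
Rewriting in standard form: -4∂²v/∂s² - 12∂²v/∂s∂t - 9∂²v/∂t² = 0. Parabolic. (A = -4, B = -12, C = -9 gives B² - 4AC = 0.)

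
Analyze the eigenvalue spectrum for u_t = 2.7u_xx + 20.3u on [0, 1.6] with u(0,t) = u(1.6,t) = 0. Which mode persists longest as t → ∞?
Eigenvalues: λₙ = 2.7n²π²/1.6² - 20.3.
First three modes:
  n=1: λ₁ = 2.7π²/1.6² - 20.3 ≈ -9.891
  n=2: λ₂ = 10.8π²/1.6² - 20.3 ≈ 21.337
  n=3: λ₃ = 24.3π²/1.6² - 20.3 ≈ 73.384
Since 2.7π²/1.6² ≈ 10.409 < 20.3, λ₁ < 0.
The n=1 mode grows fastest (−λₙ is largest for n=1) → dominates.
Asymptotic: u ~ c₁ sin(πx/1.6) e^{9.891t} (exponential growth at rate −λ₁ ≈ 9.891).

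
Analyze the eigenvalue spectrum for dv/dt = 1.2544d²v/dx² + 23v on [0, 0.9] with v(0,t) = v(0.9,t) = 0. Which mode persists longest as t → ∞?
Eigenvalues: λₙ = 1.2544n²π²/0.9² - 23.
First three modes:
  n=1: λ₁ = 1.2544π²/0.9² - 23 ≈ -7.716
  n=2: λ₂ = 5.0176π²/0.9² - 23 ≈ 38.138
  n=3: λ₃ = 11.2896π²/0.9² - 23 ≈ 114.56
Since 1.2544π²/0.9² ≈ 15.284 < 23, λ₁ < 0.
The n=1 mode grows fastest (−λₙ is largest for n=1) → dominates.
Asymptotic: v ~ c₁ sin(πx/0.9) e^{7.716t} (exponential growth at rate −λ₁ ≈ 7.716).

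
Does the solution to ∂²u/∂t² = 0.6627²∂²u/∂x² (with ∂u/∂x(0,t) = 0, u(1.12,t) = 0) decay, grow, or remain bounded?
u oscillates (no decay). Energy is conserved; the solution oscillates indefinitely as standing waves.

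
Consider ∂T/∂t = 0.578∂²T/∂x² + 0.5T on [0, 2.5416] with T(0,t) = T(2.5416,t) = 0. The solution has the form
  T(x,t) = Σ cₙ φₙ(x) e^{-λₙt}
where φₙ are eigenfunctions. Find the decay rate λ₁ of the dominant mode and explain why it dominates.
Eigenvalues: λₙ = 0.578n²π²/2.5416² - 0.5.
First three modes:
  n=1: λ₁ = 0.578π²/2.5416² - 0.5 ≈ 0.383
  n=2: λ₂ = 2.312π²/2.5416² - 0.5 ≈ 3.032
  n=3: λ₃ = 5.202π²/2.5416² - 0.5 ≈ 7.448
Since 0.578π²/2.5416² ≈ 0.883 > 0.5, all λₙ > 0.
The n=1 mode decays slowest → dominates as t → ∞.
Asymptotic: T ~ c₁ sin(πx/2.5416) e^{-λ₁t} with decay rate λ₁ ≈ 0.383.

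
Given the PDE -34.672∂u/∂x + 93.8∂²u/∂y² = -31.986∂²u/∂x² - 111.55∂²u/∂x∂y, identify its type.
Rewriting in standard form: 31.986∂²u/∂x² + 111.55∂²u/∂x∂y + 93.8∂²u/∂y² - 34.672∂u/∂x = 0. The second-order coefficients are A = 31.986, B = 111.55, C = 93.8. Since B² - 4AC = 442.2553 > 0, this is a hyperbolic PDE.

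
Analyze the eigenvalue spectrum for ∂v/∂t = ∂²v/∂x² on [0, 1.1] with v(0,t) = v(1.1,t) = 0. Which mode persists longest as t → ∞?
Eigenvalues: λₙ = n²π²/1.1².
First three modes:
  n=1: λ₁ = π²/1.1² ≈ 8.157
  n=2: λ₂ = 4π²/1.1² ≈ 32.627 (4× faster decay)
  n=3: λ₃ = 9π²/1.1² ≈ 73.41 (9× faster decay)
As t → ∞, higher modes decay exponentially faster. The n=1 mode dominates: v ~ c₁ sin(πx/1.1) e^{-λ₁t}.
Decay rate: λ₁ = π²/1.1² ≈ 8.157.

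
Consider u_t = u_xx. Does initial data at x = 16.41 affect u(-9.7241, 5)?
Yes, for any finite x. The heat equation has infinite propagation speed, so all initial data affects all points at any t > 0.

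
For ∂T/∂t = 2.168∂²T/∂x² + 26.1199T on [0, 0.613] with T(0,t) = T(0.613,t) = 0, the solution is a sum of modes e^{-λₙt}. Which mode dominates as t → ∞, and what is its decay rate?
Eigenvalues: λₙ = 2.168n²π²/0.613² - 26.1199.
First three modes:
  n=1: λ₁ = 2.168π²/0.613² - 26.1199 ≈ 30.823
  n=2: λ₂ = 8.672π²/0.613² - 26.1199 ≈ 201.651
  n=3: λ₃ = 19.512π²/0.613² - 26.1199 ≈ 486.364
Since 2.168π²/0.613² ≈ 56.943 > 26.1199, all λₙ > 0.
The n=1 mode decays slowest → dominates as t → ∞.
Asymptotic: T ~ c₁ sin(πx/0.613) e^{-λ₁t} with decay rate λ₁ ≈ 30.823.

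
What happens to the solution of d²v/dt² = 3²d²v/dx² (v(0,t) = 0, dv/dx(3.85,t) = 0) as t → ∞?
v oscillates (no decay). Energy is conserved; the solution oscillates indefinitely as standing waves.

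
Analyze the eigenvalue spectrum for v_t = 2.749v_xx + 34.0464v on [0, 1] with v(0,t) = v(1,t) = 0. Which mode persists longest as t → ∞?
Eigenvalues: λₙ = 2.749n²π²/1² - 34.0464.
First three modes:
  n=1: λ₁ = 2.749π² - 34.0464 ≈ -6.915
  n=2: λ₂ = 10.996π² - 34.0464 ≈ 74.48
  n=3: λ₃ = 24.741π² - 34.0464 ≈ 210.137
Since 2.749π² ≈ 27.132 < 34.0464, λ₁ < 0.
The n=1 mode grows fastest (−λₙ is largest for n=1) → dominates.
Asymptotic: v ~ c₁ sin(πx/1) e^{6.915t} (exponential growth at rate −λ₁ ≈ 6.915).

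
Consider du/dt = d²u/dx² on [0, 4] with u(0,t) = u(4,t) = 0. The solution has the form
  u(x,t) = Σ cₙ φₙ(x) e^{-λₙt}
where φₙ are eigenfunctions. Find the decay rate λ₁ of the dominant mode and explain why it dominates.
Eigenvalues: λₙ = n²π²/4².
First three modes:
  n=1: λ₁ = π²/4² ≈ 0.617
  n=2: λ₂ = 4π²/4² ≈ 2.467 (4× faster decay)
  n=3: λ₃ = 9π²/4² ≈ 5.552 (9× faster decay)
As t → ∞, higher modes decay exponentially faster. The n=1 mode dominates: u ~ c₁ sin(πx/4) e^{-λ₁t}.
Decay rate: λ₁ = π²/4² ≈ 0.617.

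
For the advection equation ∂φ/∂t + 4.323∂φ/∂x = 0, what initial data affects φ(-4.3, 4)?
A single point: x = -21.592. The characteristic through (-4.3, 4) is x - 4.323t = const, so x = -4.3 - 4.323·4 = -21.592.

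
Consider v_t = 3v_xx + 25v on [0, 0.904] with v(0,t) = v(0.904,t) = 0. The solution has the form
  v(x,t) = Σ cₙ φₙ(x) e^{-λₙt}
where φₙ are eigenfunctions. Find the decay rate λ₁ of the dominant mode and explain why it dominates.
Eigenvalues: λₙ = 3n²π²/0.904² - 25.
First three modes:
  n=1: λ₁ = 3π²/0.904² - 25 ≈ 11.231
  n=2: λ₂ = 12π²/0.904² - 25 ≈ 119.925
  n=3: λ₃ = 27π²/0.904² - 25 ≈ 301.082
Since 3π²/0.904² ≈ 36.231 > 25, all λₙ > 0.
The n=1 mode decays slowest → dominates as t → ∞.
Asymptotic: v ~ c₁ sin(πx/0.904) e^{-λ₁t} with decay rate λ₁ ≈ 11.231.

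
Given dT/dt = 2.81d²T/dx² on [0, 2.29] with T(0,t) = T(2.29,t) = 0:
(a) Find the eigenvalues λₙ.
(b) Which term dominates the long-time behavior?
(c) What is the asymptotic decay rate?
Eigenvalues: λₙ = 2.81n²π²/2.29².
First three modes:
  n=1: λ₁ = 2.81π²/2.29² ≈ 5.289
  n=2: λ₂ = 11.24π²/2.29² ≈ 21.154 (4× faster decay)
  n=3: λ₃ = 25.29π²/2.29² ≈ 47.597 (9× faster decay)
As t → ∞, higher modes decay exponentially faster. The n=1 mode dominates: T ~ c₁ sin(πx/2.29) e^{-λ₁t}.
Decay rate: λ₁ = 2.81π²/2.29² ≈ 5.289.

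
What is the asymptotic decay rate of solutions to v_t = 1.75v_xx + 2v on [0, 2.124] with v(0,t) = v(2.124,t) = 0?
Eigenvalues: λₙ = 1.75n²π²/2.124² - 2.
First three modes:
  n=1: λ₁ = 1.75π²/2.124² - 2 ≈ 1.829
  n=2: λ₂ = 7π²/2.124² - 2 ≈ 13.314
  n=3: λ₃ = 15.75π²/2.124² - 2 ≈ 32.457
Since 1.75π²/2.124² ≈ 3.829 > 2, all λₙ > 0.
The n=1 mode decays slowest → dominates as t → ∞.
Asymptotic: v ~ c₁ sin(πx/2.124) e^{-λ₁t} with decay rate λ₁ ≈ 1.829.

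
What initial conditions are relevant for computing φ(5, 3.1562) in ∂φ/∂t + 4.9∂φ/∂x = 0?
A single point: x = -10.46538. The characteristic through (5, 3.1562) is x - 4.9t = const, so x = 5 - 4.9·3.1562 = -10.46538.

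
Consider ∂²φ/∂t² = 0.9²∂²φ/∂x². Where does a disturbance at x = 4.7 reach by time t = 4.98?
Domain of influence: [0.218, 9.182]. Data at x = 4.7 spreads outward at speed 0.9.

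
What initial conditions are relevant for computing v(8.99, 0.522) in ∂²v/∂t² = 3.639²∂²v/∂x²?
Domain of dependence: [7.090442, 10.889558]. Signals travel at speed 3.639, so data within |x - 8.99| ≤ 3.639·0.522 = 1.899558 can reach the point.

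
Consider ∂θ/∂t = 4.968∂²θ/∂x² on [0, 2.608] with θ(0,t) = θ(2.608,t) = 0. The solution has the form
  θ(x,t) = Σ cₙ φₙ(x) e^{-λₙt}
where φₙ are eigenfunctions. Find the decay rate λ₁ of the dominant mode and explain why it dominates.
Eigenvalues: λₙ = 4.968n²π²/2.608².
First three modes:
  n=1: λ₁ = 4.968π²/2.608² ≈ 7.209
  n=2: λ₂ = 19.872π²/2.608² ≈ 28.835 (4× faster decay)
  n=3: λ₃ = 44.712π²/2.608² ≈ 64.88 (9× faster decay)
As t → ∞, higher modes decay exponentially faster. The n=1 mode dominates: θ ~ c₁ sin(πx/2.608) e^{-λ₁t}.
Decay rate: λ₁ = 4.968π²/2.608² ≈ 7.209.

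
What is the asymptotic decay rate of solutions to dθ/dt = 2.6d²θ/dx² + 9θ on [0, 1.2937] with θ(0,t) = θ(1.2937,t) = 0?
Eigenvalues: λₙ = 2.6n²π²/1.2937² - 9.
First three modes:
  n=1: λ₁ = 2.6π²/1.2937² - 9 ≈ 6.332
  n=2: λ₂ = 10.4π²/1.2937² - 9 ≈ 52.329
  n=3: λ₃ = 23.4π²/1.2937² - 9 ≈ 128.99
Since 2.6π²/1.2937² ≈ 15.332 > 9, all λₙ > 0.
The n=1 mode decays slowest → dominates as t → ∞.
Asymptotic: θ ~ c₁ sin(πx/1.2937) e^{-λ₁t} with decay rate λ₁ ≈ 6.332.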